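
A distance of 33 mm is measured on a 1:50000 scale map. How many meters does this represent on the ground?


ground = 33 mm * 50000 / 1000 = 1650.0 m

1650.0 m


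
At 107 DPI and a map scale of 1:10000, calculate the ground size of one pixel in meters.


pixel_cm = 2.54 / 107 ≈ 0.023738 cm
ground = pixel_cm * 10000 / 100 = 2.54 * 10000 / (107 * 100) = 25400 / 10700 ≈ 2.37 m

2.37 m


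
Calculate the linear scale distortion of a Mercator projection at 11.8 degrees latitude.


SF = 1 / cos(11.8) = 1 / 0.978867 = 1.022

1.022


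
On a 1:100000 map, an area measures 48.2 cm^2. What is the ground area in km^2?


ground_area = 48.2 * (100000/100)^2 = 48200000.0 m^2 = 48.2 km^2

48.2 km^2


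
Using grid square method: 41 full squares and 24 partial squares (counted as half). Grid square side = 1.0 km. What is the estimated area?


effective squares = 41 + 24 * 0.5 = 53.0
area = 53.0 * 1.0 = 53.0 km^2

53.0 km^2


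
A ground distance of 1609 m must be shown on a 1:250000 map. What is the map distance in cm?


map_cm = 1609 * 100 / 250000 = 0.6436 cm ≈ 0.64 cm

0.64 cm


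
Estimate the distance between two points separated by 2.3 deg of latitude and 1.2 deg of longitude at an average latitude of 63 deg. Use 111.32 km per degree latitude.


dlat_km = 2.3 * 111.32 = 256.036
dlon_km = 1.2 * 111.32 * cos(63) ≈ 60.646
dist = sqrt(256.036^2 + 60.646^2) ≈ 263.1 km

263.1 km


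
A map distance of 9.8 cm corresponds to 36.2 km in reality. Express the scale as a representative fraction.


ground = 36.2 km = 3620000 cm; RF denominator = ground / map = 3620000 / 9.8 ≈ 369388; RF = 1:369388

1:369388


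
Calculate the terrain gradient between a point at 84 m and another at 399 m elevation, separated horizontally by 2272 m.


gradient = (399 - 84) / 2272 = 315 / 2272 = 0.1386

0.1386


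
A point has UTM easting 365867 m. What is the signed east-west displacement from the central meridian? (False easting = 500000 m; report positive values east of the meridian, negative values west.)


displacement = 365867 - 500000 = -134133 m

-134133 m


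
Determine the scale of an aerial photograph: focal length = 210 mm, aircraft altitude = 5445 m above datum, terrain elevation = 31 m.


scale = f / (H - h) = 210 mm / 5414 m = 210 / 5414000 = 1:25781

1:25781


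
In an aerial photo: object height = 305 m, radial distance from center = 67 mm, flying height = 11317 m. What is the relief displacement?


d = h * r / H = 305 * 67 / 11317 = 1.81 mm

1.81 mm


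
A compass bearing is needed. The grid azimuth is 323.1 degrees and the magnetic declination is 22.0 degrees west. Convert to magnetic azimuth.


magnetic azimuth = grid azimuth - declination (east +ve)
mag_az = 323.1 - -22.0 = 345.1 degrees

345.1 degrees


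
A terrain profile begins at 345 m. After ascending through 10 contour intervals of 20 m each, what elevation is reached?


elevation = 345 + 10 * 20 = 545 m

545 m


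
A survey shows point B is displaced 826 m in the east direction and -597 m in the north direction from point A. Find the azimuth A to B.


az = atan2(826, -597) = 125.9 deg
adjusted to 0-360: 125.9 degrees

125.9 degrees


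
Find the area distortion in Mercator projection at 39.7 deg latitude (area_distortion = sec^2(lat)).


area_distortion = 1/cos^2(39.7) = 1.689

1.689


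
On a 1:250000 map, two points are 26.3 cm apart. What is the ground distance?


ground = 26.3 cm * 250000 / 100 = 65750.0 m = 65.75 km

65.75 km


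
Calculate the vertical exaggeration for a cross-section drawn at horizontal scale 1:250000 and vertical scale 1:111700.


VE = horizontal_scale / vertical_scale = 250000 / 111700 ≈ 2.2

2.2x


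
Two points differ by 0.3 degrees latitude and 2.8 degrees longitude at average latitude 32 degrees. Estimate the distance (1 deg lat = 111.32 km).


dlat_km = 0.3 * 111.32 = 33.396
dlon_km = 2.8 * 111.32 * cos(32) ≈ 264.333
dist = sqrt(33.396^2 + 264.333^2) ≈ 266.4 km

266.4 km


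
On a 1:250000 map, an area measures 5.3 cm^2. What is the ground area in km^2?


ground_area = 5.3 * (250000/100)^2 = 33125000.0 m^2 = 33.125 km^2

33.125 km^2


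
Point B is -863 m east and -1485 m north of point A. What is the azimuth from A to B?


az = atan2(-863, -1485) = -149.8 deg
adjusted to 0-360: 210.2 degrees

210.2 degrees


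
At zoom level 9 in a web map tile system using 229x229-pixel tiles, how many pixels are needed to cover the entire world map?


tiles per axis = 2^9 = 512
total tiles = 512^2 = 262144
pixels per axis = 512 * 229 = 117248
total pixels = 117248^2 = 13747093504

13747093504 pixels


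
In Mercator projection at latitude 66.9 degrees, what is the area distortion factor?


area_distortion = 1/cos^2(66.9) = 6.497

6.497


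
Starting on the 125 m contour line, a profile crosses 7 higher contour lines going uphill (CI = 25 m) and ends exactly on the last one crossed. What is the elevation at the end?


elevation = 125 + 7 * 25 = 300 m

300 m


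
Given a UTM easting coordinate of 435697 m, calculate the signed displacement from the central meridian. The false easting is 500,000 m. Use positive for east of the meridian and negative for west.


displacement = 435697 - 500000 = -64303 m

-64303 m


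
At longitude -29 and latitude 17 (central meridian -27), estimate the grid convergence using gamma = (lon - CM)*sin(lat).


gamma = (-29 - -27) * sin(17) = -2 * 0.292372 = -0.585 degrees

-0.585 degrees


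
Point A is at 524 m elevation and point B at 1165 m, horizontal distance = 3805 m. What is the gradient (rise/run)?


gradient = (1165 - 524) / 3805 = 641 / 3805 = 0.1685

0.1685


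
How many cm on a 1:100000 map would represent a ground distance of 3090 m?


map_cm = 3090 * 100 / 100000 = 3.09 cm

3.09 cm


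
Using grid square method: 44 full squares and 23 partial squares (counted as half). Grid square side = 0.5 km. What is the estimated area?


effective squares = 44 + 23 * 0.5 = 55.5
area = 55.5 * 0.25 = 13.875 km^2

13.875 km^2


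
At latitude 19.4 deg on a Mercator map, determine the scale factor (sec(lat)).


SF = 1 / cos(19.4) = 1 / 0.943223 = 1.06

1.06


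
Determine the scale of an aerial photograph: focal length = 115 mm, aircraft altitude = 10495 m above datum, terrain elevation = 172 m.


scale = f / (H - h) = 115 mm / 10323 m = 115 / 10323000 = 1:89765

1:89765


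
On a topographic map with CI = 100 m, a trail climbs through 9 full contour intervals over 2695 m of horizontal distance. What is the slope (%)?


elevation change = 9 * 100 = 900 m
slope = 900 / 2695 * 100 = 33.4%

33.4%


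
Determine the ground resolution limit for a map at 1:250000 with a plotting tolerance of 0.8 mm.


ground = 0.8 mm * 250000 / 1000 = 200.0 m

200.0 m


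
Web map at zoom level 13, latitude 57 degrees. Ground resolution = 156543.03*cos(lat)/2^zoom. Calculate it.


res = 156543.03 * cos(57) / 2^13 = 156543.03 * 0.54463904 / 8192 = 10.41 m/pixel

10.41 m/pixel


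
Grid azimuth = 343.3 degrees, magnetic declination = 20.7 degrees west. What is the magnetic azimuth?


magnetic azimuth = grid azimuth - declination (east +ve)
mag_az = 343.3 - -20.7 = 4.0 degrees

4.0 degrees


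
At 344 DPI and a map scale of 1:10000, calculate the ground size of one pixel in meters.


pixel_cm = 2.54 / 344 ≈ 0.007384 cm
ground = pixel_cm * 10000 / 100 = 2.54 * 10000 / (344 * 100) = 25400 / 34400 ≈ 0.74 m

0.74 m


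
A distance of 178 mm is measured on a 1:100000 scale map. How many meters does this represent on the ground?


ground = 178 mm * 100000 / 1000 = 17800.0 m

17800.0 m


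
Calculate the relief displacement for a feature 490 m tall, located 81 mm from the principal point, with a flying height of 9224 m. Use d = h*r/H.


d = h * r / H = 490 * 81 / 9224 = 4.3 mm

4.3 mm


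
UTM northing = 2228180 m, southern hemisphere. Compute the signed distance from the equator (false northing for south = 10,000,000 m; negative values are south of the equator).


For southern: actual = 2228180 - 10000000 = -7771820 m

-7771820 m


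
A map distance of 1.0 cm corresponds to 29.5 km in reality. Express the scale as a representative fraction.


ground = 29.5 km = 2950000 cm; RF denominator = ground / map = 2950000 / 1.0 = 2950000; RF = 1:2950000

1:2950000


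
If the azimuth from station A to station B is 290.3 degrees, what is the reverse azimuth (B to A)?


back azimuth = (290.3 + 180) mod 360 = 110.3 degrees

110.3 degrees


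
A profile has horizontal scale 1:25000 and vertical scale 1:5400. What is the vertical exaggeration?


VE = horizontal_scale / vertical_scale = 25000 / 5400 ≈ 4.6

4.6x


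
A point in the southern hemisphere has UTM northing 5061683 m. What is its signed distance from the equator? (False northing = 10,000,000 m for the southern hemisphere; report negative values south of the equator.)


For southern: actual = 5061683 - 10000000 = -4938317 m

-4938317 m


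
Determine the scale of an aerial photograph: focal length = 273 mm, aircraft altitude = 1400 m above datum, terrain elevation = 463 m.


scale = f / (H - h) = 273 mm / 937 m = 273 / 937000 = 1:3432

1:3432


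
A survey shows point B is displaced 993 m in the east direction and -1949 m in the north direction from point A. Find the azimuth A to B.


az = atan2(993, -1949) = 153.0 deg
adjusted to 0-360: 153.0 degrees

153.0 degrees


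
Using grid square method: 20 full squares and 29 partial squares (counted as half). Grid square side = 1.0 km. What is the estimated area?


effective squares = 20 + 29 * 0.5 = 34.5
area = 34.5 * 1.0 = 34.5 km^2

34.5 km^2


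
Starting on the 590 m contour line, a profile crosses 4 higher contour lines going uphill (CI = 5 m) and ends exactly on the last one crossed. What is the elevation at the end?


elevation = 590 + 4 * 5 = 610 m

610 m


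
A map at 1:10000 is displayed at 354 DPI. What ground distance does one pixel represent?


pixel_cm = 2.54 / 354 ≈ 0.007175 cm
ground = pixel_cm * 10000 / 100 = 2.54 * 10000 / (354 * 100) = 25400 / 35400 ≈ 0.72 m

0.72 m


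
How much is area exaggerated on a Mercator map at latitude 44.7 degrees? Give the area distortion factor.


area_distortion = 1/cos^2(44.7) = 1.979

1.979


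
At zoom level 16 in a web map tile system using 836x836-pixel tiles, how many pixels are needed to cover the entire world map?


tiles per axis = 2^16 = 65536
total tiles = 65536^2 = 4294967296
pixels per axis = 65536 * 836 = 54788096
total pixels = 54788096^2 = 3001735463305216

3001735463305216 pixels


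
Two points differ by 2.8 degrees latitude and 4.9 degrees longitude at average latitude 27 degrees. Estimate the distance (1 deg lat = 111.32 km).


dlat_km = 2.8 * 111.32 = 311.696
dlon_km = 4.9 * 111.32 * cos(27) ≈ 486.016
dist = sqrt(311.696^2 + 486.016^2) ≈ 577.4 km

577.4 km


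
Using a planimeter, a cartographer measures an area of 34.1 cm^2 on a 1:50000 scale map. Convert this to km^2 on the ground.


ground_area = 34.1 * (50000/100)^2 = 8525000.0 m^2 = 8.525 km^2

8.525 km^2


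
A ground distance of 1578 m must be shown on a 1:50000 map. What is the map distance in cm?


map_cm = 1578 * 100 / 50000 = 3.156 cm ≈ 3.16 cm

3.16 cm


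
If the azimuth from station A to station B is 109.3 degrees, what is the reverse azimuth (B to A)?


back azimuth = (109.3 + 180) mod 360 = 289.3 degrees

289.3 degrees


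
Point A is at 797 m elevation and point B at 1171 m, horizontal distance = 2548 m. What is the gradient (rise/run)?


gradient = (1171 - 797) / 2548 = 374 / 2548 = 0.1468

0.1468


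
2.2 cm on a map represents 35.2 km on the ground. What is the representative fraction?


ground = 35.2 km = 3520000 cm; RF denominator = ground / map = 3520000 / 2.2 = 1600000; RF = 1:1600000

1:1600000


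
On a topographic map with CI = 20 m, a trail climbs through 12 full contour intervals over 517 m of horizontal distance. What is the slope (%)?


elevation change = 12 * 20 = 240 m
slope = 240 / 517 * 100 = 46.4%

46.4%


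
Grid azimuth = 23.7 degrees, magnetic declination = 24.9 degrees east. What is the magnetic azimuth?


magnetic azimuth = grid azimuth - declination (east +ve)
mag_az = 23.7 - 24.9 = 358.8 degrees

358.8 degrees


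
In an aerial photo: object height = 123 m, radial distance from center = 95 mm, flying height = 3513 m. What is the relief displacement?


d = h * r / H = 123 * 95 / 3513 = 3.33 mm

3.33 mm


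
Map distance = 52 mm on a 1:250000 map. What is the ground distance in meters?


ground = 52 mm * 250000 / 1000 = 13000.0 m

13000.0 m


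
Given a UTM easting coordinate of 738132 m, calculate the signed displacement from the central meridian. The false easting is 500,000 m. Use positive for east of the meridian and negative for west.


displacement = 738132 - 500000 = 238132 m

238132 m


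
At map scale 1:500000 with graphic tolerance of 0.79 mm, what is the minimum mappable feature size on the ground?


ground = 0.79 mm * 500000 / 1000 = 395.0 m

395.0 m


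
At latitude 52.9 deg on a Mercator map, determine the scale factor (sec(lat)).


SF = 1 / cos(52.9) = 1 / 0.603208 = 1.658

1.658


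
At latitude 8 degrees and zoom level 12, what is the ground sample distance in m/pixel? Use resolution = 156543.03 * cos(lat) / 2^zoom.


res = 156543.03 * cos(8) / 2^12 = 156543.03 * 0.99026807 / 4096 = 37.85 m/pixel

37.85 m/pixel


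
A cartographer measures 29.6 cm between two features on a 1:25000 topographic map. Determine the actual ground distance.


ground = 29.6 cm * 25000 / 100 = 7400.0 m = 7.4 km

7.4 km


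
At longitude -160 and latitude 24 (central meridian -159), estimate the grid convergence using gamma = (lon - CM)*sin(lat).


gamma = (-160 - -159) * sin(24) = -1 * 0.406737 = -0.407 degrees

-0.407 degrees


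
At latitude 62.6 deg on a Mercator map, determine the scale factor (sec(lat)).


SF = 1 / cos(62.6) = 1 / 0.4602 = 2.173

2.173


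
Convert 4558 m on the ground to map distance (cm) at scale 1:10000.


map_cm = 4558 * 100 / 10000 = 45.58 cm

45.58 cm


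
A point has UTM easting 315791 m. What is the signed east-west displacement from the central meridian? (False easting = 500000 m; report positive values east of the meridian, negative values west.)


displacement = 315791 - 500000 = -184209 m

-184209 m


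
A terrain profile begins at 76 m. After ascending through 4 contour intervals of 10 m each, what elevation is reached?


elevation = 76 + 4 * 10 = 116 m

116 m


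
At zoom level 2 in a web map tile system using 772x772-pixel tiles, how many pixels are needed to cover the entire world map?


tiles per axis = 2^2 = 4
total tiles = 4^2 = 16
pixels per axis = 4 * 772 = 3088
total pixels = 3088^2 = 9535744

9535744 pixels


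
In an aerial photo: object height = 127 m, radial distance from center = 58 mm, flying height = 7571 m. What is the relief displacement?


d = h * r / H = 127 * 58 / 7571 = 0.97 mm

0.97 mm


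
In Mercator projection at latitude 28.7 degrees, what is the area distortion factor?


area_distortion = 1/cos^2(28.7) = 1.3

1.3


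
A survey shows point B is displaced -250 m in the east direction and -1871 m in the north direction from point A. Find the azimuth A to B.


az = atan2(-250, -1871) = -172.4 deg
adjusted to 0-360: 187.6 degrees

187.6 degrees


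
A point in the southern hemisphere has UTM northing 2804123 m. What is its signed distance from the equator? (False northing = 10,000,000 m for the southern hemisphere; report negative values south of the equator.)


For southern: actual = 2804123 - 10000000 = -7195877 m

-7195877 m


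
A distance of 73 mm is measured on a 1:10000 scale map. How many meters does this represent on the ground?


ground = 73 mm * 10000 / 1000 = 730.0 m

730.0 m


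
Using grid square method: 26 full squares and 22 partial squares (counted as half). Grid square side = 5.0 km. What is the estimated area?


effective squares = 26 + 22 * 0.5 = 37.0
area = 37.0 * 25.0 = 925.0 km^2

925.0 km^2


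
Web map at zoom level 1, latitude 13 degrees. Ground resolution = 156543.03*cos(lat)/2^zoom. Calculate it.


res = 156543.03 * cos(13) / 2^1 = 156543.03 * 0.97437006 / 2 = 76265.42 m/pixel

76265.42 m/pixel


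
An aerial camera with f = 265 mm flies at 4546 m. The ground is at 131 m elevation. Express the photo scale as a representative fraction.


scale = f / (H - h) = 265 mm / 4415 m = 265 / 4415000 = 1:16660

1:16660


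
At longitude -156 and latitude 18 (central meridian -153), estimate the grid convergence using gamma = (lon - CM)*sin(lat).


gamma = (-156 - -153) * sin(18) = -3 * 0.309017 = -0.927 degrees

-0.927 degrees


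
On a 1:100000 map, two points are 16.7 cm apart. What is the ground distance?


ground = 16.7 cm * 100000 / 100 = 16700.0 m = 16.7 km

16.7 km


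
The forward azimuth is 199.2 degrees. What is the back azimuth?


back azimuth = (199.2 + 180) mod 360 = 19.2 degrees

19.2 degrees


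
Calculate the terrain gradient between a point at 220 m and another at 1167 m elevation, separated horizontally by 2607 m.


gradient = (1167 - 220) / 2607 = 947 / 2607 = 0.3633

0.3633


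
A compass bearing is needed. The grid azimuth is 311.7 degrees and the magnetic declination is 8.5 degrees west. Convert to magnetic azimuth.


magnetic azimuth = grid azimuth - declination (east +ve)
mag_az = 311.7 - -8.5 = 320.2 degrees

320.2 degrees


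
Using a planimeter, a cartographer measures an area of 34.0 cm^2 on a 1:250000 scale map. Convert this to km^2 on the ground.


ground_area = 34.0 * (250000/100)^2 = 212500000.0 m^2 = 212.5 km^2

212.5 km^2


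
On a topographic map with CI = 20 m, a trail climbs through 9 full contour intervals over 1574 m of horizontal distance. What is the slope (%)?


elevation change = 9 * 20 = 180 m
slope = 180 / 1574 * 100 = 11.4%

11.4%


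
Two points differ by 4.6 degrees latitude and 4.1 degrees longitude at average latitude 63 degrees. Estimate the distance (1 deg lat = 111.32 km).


dlat_km = 4.6 * 111.32 = 512.072
dlon_km = 4.1 * 111.32 * cos(63) ≈ 207.207
dist = sqrt(512.072^2 + 207.207^2) ≈ 552.4 km

552.4 km


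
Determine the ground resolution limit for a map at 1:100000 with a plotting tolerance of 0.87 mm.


ground = 0.87 mm * 100000 / 1000 = 87.0 m

87.0 m


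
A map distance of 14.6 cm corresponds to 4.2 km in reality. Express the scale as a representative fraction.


ground = 4.2 km = 420000 cm; RF denominator = ground / map = 420000 / 14.6 ≈ 28767; RF = 1:28767

1:28767


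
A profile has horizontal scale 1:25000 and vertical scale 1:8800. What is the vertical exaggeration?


VE = horizontal_scale / vertical_scale = 25000 / 8800 ≈ 2.8

2.8x


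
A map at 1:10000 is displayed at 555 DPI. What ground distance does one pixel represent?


pixel_cm = 2.54 / 555 ≈ 0.004577 cm
ground = pixel_cm * 10000 / 100 = 2.54 * 10000 / (555 * 100) = 25400 / 55500 ≈ 0.46 m

0.46 m


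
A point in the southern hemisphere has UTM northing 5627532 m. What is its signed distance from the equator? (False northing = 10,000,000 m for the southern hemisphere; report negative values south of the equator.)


For southern: actual = 5627532 - 10000000 = -4372468 m

-4372468 m


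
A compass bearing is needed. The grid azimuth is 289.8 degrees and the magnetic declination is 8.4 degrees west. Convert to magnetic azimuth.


magnetic azimuth = grid azimuth - declination (east +ve)
mag_az = 289.8 - -8.4 = 298.2 degrees

298.2 degrees


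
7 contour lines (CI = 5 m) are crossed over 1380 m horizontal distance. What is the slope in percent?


elevation change = 7 * 5 = 35 m
slope = 35 / 1380 * 100 = 2.5%

2.5%


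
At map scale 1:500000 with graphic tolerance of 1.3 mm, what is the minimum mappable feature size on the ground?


ground = 1.3 mm * 500000 / 1000 = 650.0 m

650.0 m


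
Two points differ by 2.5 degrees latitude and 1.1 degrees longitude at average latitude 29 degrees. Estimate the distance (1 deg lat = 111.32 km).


dlat_km = 2.5 * 111.32 = 278.3
dlon_km = 1.1 * 111.32 * cos(29) ≈ 107.099
dist = sqrt(278.3^2 + 107.099^2) ≈ 298.2 km

298.2 km


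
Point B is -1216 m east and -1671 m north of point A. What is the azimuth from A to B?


az = atan2(-1216, -1671) = -144.0 deg
adjusted to 0-360: 216.0 degrees

216.0 degrees


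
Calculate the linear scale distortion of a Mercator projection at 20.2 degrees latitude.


SF = 1 / cos(20.2) = 1 / 0.938493 = 1.066

1.066


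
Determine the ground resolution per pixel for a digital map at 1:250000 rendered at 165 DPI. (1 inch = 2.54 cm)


pixel_cm = 2.54 / 165 ≈ 0.015394 cm
ground = pixel_cm * 250000 / 100 = 2.54 * 250000 / (165 * 100) = 635000 / 16500 ≈ 38.48 m

38.48 m


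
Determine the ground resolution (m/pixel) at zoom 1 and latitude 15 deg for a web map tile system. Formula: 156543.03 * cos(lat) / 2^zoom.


res = 156543.03 * cos(15) / 2^1 = 156543.03 * 0.96592583 / 2 = 75604.48 m/pixel

75604.48 m/pixel


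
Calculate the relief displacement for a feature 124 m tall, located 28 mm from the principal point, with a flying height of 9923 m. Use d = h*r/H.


d = h * r / H = 124 * 28 / 9923 = 0.35 mm

0.35 mm


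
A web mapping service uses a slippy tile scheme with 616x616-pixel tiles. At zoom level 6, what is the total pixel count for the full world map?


tiles per axis = 2^6 = 64
total tiles = 64^2 = 4096
pixels per axis = 64 * 616 = 39424
total pixels = 39424^2 = 1554251776

1554251776 pixels


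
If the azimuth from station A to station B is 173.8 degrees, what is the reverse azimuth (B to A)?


back azimuth = (173.8 + 180) mod 360 = 353.8 degrees

353.8 degrees


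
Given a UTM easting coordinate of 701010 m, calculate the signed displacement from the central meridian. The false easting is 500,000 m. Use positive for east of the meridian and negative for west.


displacement = 701010 - 500000 = 201010 m

201010 m


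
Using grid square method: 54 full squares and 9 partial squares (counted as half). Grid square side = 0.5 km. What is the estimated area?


effective squares = 54 + 9 * 0.5 = 58.5
area = 58.5 * 0.25 = 14.625 km^2

14.625 km^2


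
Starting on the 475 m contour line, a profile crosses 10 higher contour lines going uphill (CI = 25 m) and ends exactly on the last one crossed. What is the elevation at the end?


elevation = 475 + 10 * 25 = 725 m

725 m


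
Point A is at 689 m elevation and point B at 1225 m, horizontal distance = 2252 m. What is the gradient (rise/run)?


gradient = (1225 - 689) / 2252 = 536 / 2252 = 0.238

0.238


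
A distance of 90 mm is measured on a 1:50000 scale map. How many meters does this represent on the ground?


ground = 90 mm * 50000 / 1000 = 4500.0 m

4500.0 m


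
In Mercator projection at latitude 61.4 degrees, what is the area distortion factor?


area_distortion = 1/cos^2(61.4) = 4.364

4.364


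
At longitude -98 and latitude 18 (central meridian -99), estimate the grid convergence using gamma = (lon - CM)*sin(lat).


gamma = (-98 - -99) * sin(18) = 1 * 0.309017 = 0.309 degrees

0.309 degrees


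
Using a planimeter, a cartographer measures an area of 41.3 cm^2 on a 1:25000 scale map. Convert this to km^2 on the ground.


ground_area = 41.3 * (25000/100)^2 = 2581250.0 m^2 = 2.58125 km^2 ≈ 2.581 km^2

2.581 km^2


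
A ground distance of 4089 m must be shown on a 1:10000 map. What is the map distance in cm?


map_cm = 4089 * 100 / 10000 = 40.89 cm

40.89 cm


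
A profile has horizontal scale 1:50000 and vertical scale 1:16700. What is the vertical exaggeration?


VE = horizontal_scale / vertical_scale = 50000 / 16700 ≈ 3.0

3.0x


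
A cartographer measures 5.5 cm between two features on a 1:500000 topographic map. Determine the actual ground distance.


ground = 5.5 cm * 500000 / 100 = 27500.0 m = 27.5 km

27.5 km


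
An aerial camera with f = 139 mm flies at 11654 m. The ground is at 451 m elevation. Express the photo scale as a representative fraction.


scale = f / (H - h) = 139 mm / 11203 m = 139 / 11203000 = 1:80597

1:80597


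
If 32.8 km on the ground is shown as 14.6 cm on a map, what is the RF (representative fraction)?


ground = 32.8 km = 3280000 cm; RF denominator = ground / map = 3280000 / 14.6 ≈ 224658; RF = 1:224658

1:224658


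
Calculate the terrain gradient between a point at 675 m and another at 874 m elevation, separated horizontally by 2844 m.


gradient = (874 - 675) / 2844 = 199 / 2844 = 0.07

0.07


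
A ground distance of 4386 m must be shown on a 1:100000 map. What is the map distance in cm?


map_cm = 4386 * 100 / 100000 = 4.386 cm ≈ 4.39 cm

4.39 cm


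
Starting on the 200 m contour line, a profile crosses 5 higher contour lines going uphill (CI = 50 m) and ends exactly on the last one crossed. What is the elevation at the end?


elevation = 200 + 5 * 50 = 450 m

450 m


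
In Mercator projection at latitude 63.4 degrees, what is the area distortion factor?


area_distortion = 1/cos^2(63.4) = 4.988

4.988


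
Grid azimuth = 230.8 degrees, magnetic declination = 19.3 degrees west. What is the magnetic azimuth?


magnetic azimuth = grid azimuth - declination (east +ve)
mag_az = 230.8 - -19.3 = 250.1 degrees

250.1 degrees


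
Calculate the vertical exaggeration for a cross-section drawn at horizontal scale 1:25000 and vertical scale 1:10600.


VE = horizontal_scale / vertical_scale = 25000 / 10600 ≈ 2.4

2.4x


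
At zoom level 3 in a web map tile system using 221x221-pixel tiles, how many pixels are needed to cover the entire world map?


tiles per axis = 2^3 = 8
total tiles = 8^2 = 64
pixels per axis = 8 * 221 = 1768
total pixels = 1768^2 = 3125824

3125824 pixels


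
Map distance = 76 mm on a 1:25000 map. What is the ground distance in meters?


ground = 76 mm * 25000 / 1000 = 1900.0 m

1900.0 m


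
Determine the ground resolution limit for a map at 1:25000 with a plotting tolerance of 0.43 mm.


ground = 0.43 mm * 25000 / 1000 = 10.75 m

10.75 m


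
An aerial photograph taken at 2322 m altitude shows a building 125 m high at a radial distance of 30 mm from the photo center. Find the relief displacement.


d = h * r / H = 125 * 30 / 2322 = 1.61 mm

1.61 mm


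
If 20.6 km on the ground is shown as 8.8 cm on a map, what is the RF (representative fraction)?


ground = 20.6 km = 2060000 cm; RF denominator = ground / map = 2060000 / 8.8 ≈ 234091; RF = 1:234091

1:234091


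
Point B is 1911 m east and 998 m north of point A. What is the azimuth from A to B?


az = atan2(1911, 998) = 62.4 deg
adjusted to 0-360: 62.4 degrees

62.4 degrees


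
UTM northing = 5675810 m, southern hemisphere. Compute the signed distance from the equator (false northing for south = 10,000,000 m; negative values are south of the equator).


For southern: actual = 5675810 - 10000000 = -4324190 m

-4324190 m


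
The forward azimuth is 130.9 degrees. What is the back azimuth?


back azimuth = (130.9 + 180) mod 360 = 310.9 degrees

310.9 degrees


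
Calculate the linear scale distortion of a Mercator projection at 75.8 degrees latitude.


SF = 1 / cos(75.8) = 1 / 0.245307 = 4.077

4.077


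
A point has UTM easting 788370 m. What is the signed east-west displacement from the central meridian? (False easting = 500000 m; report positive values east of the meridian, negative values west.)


displacement = 788370 - 500000 = 288370 m

288370 m


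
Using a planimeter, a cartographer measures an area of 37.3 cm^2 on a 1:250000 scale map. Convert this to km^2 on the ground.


ground_area = 37.3 * (250000/100)^2 = 233125000.0 m^2 = 233.125 km^2

233.125 km^2


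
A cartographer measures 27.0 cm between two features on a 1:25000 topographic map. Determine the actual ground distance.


ground = 27.0 cm * 25000 / 100 = 6750.0 m = 6.75 km

6.75 km


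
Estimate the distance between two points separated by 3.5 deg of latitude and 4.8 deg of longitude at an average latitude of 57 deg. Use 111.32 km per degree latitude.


dlat_km = 3.5 * 111.32 = 389.62
dlon_km = 4.8 * 111.32 * cos(57) ≈ 291.02
dist = sqrt(389.62^2 + 291.02^2) ≈ 486.3 km

486.3 km


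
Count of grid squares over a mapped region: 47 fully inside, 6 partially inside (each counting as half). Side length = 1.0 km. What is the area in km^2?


effective squares = 47 + 6 * 0.5 = 50.0
area = 50.0 * 1.0 = 50.0 km^2

50.0 km^2


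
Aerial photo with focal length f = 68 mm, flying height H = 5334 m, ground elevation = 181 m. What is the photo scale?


scale = f / (H - h) = 68 mm / 5153 m = 68 / 5153000 = 1:75779

1:75779


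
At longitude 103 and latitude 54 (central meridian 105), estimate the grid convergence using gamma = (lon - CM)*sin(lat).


gamma = (103 - 105) * sin(54) = -2 * 0.809017 = -1.618 degrees

-1.618 degrees


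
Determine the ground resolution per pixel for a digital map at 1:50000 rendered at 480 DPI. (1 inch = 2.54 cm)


pixel_cm = 2.54 / 480 ≈ 0.005292 cm
ground = pixel_cm * 50000 / 100 = 2.54 * 50000 / (480 * 100) = 127000 / 48000 ≈ 2.65 m

2.65 m


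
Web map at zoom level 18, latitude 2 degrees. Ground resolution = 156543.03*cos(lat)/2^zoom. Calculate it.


res = 156543.03 * cos(2) / 2^18 = 156543.03 * 0.99939083 / 262144 = 0.6 m/pixel

0.6 m/pixel


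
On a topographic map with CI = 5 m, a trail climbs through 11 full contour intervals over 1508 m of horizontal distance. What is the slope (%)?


elevation change = 11 * 5 = 55 m
slope = 55 / 1508 * 100 = 3.6%

3.6%


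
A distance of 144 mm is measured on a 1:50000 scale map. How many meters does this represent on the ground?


ground = 144 mm * 50000 / 1000 = 7200.0 m

7200.0 m


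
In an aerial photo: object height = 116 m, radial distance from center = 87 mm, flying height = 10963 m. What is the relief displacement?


d = h * r / H = 116 * 87 / 10963 = 0.92 mm

0.92 mm


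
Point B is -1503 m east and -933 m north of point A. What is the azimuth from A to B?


az = atan2(-1503, -933) = -121.8 deg
adjusted to 0-360: 238.2 degrees

238.2 degrees


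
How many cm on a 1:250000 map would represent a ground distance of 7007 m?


map_cm = 7007 * 100 / 250000 = 2.8028 cm ≈ 2.8 cm

2.8 cm


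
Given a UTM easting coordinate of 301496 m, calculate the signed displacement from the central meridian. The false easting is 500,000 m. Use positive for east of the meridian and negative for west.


displacement = 301496 - 500000 = -198504 m

-198504 m


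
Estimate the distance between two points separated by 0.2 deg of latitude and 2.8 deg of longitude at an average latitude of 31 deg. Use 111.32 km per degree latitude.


dlat_km = 0.2 * 111.32 = 22.264
dlon_km = 2.8 * 111.32 * cos(31) ≈ 267.176
dist = sqrt(22.264^2 + 267.176^2) ≈ 268.1 km

268.1 km


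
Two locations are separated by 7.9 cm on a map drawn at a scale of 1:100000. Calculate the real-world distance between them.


ground = 7.9 cm * 100000 / 100 = 7900.0 m = 7.9 km

7.9 km


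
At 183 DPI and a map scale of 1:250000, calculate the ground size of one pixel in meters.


pixel_cm = 2.54 / 183 ≈ 0.01388 cm
ground = pixel_cm * 250000 / 100 = 2.54 * 250000 / (183 * 100) = 635000 / 18300 ≈ 34.7 m

34.7 m


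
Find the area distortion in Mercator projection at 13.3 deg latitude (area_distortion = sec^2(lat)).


area_distortion = 1/cos^2(13.3) = 1.056

1.056


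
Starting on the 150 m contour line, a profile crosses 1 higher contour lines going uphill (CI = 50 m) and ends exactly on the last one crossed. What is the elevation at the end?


elevation = 150 + 1 * 50 = 200 m

200 m


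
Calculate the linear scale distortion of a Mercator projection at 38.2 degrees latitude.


SF = 1 / cos(38.2) = 1 / 0.785857 = 1.272

1.272


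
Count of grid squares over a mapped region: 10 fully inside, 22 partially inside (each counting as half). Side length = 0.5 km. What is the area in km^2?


effective squares = 10 + 22 * 0.5 = 21.0
area = 21.0 * 0.25 = 5.25 km^2

5.25 km^2


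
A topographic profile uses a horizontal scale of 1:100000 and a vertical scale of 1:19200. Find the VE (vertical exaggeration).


VE = horizontal_scale / vertical_scale = 100000 / 19200 ≈ 5.2

5.2x


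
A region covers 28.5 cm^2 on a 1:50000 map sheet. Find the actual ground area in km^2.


ground_area = 28.5 * (50000/100)^2 = 7125000.0 m^2 = 7.125 km^2

7.125 km^2


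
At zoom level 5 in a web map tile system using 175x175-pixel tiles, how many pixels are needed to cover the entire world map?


tiles per axis = 2^5 = 32
total tiles = 32^2 = 1024
pixels per axis = 32 * 175 = 5600
total pixels = 5600^2 = 31360000

31360000 pixels


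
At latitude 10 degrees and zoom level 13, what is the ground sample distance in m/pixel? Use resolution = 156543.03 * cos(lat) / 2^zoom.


res = 156543.03 * cos(10) / 2^13 = 156543.03 * 0.98480775 / 8192 = 18.82 m/pixel

18.82 m/pixel


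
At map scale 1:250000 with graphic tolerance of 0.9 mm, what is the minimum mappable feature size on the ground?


ground = 0.9 mm * 250000 / 1000 = 225.0 m

225.0 m


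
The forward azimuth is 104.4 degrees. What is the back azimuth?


back azimuth = (104.4 + 180) mod 360 = 284.4 degrees

284.4 degrees


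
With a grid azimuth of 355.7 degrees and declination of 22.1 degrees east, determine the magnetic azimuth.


magnetic azimuth = grid azimuth - declination (east +ve)
mag_az = 355.7 - 22.1 = 333.6 degrees

333.6 degrees


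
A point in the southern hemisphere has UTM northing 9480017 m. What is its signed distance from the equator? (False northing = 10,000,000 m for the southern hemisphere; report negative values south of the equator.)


For southern: actual = 9480017 - 10000000 = -519983 m

-519983 m


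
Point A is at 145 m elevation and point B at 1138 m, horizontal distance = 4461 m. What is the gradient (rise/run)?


gradient = (1138 - 145) / 4461 = 993 / 4461 = 0.2226

0.2226


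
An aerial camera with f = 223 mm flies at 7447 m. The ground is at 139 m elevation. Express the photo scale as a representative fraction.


scale = f / (H - h) = 223 mm / 7308 m = 223 / 7308000 = 1:32771

1:32771


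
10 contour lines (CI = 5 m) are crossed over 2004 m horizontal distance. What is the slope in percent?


elevation change = 10 * 5 = 50 m
slope = 50 / 2004 * 100 = 2.5%

2.5%


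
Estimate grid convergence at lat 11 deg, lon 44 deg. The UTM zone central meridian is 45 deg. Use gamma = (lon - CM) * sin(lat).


gamma = (44 - 45) * sin(11) = -1 * 0.190809 = -0.191 degrees

-0.191 degrees


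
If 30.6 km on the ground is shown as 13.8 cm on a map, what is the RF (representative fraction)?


ground = 30.6 km = 3060000 cm; RF denominator = ground / map = 3060000 / 13.8 ≈ 221739; RF = 1:221739

1:221739


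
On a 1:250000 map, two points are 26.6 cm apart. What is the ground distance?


ground = 26.6 cm * 250000 / 100 = 66500.0 m = 66.5 km

66.5 km


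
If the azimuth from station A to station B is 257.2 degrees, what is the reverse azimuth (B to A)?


back azimuth = (257.2 + 180) mod 360 = 77.2 degrees

77.2 degrees


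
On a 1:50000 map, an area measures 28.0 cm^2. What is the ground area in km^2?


ground_area = 28.0 * (50000/100)^2 = 7000000.0 m^2 = 7.0 km^2

7.0 km^2


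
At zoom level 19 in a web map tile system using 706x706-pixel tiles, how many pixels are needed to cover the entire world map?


tiles per axis = 2^19 = 524288
total tiles = 524288^2 = 274877906944
pixels per axis = 524288 * 706 = 370147328
total pixels = 370147328^2 = 137009044425539584

137009044425539584 pixels


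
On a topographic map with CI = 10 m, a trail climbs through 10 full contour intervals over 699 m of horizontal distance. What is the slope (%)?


elevation change = 10 * 10 = 100 m
slope = 100 / 699 * 100 = 14.3%

14.3%


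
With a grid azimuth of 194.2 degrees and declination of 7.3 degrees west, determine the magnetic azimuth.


magnetic azimuth = grid azimuth - declination (east +ve)
mag_az = 194.2 - -7.3 = 201.5 degrees

201.5 degrees


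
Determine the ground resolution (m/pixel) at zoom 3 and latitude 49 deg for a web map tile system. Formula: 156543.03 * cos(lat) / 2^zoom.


res = 156543.03 * cos(49) / 2^3 = 156543.03 * 0.65605903 / 8 = 12837.68 m/pixel

12837.68 m/pixel


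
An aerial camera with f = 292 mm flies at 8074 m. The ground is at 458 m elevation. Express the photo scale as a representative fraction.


scale = f / (H - h) = 292 mm / 7616 m = 292 / 7616000 = 1:26082

1:26082


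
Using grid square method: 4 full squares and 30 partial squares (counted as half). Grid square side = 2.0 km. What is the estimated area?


effective squares = 4 + 30 * 0.5 = 19.0
area = 19.0 * 4.0 = 76.0 km^2

76.0 km^2


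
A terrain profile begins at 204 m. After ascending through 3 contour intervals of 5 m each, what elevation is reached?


elevation = 204 + 3 * 5 = 219 m

219 m


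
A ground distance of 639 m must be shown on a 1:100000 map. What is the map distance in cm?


map_cm = 639 * 100 / 100000 = 0.639 cm ≈ 0.64 cm

0.64 cm


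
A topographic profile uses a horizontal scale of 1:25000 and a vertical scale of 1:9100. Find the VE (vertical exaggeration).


VE = horizontal_scale / vertical_scale = 25000 / 9100 ≈ 2.7

2.7x


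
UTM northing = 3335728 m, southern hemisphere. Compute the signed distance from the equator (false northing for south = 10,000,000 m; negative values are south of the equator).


For southern: actual = 3335728 - 10000000 = -6664272 m

-6664272 m


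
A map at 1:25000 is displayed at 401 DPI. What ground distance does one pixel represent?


pixel_cm = 2.54 / 401 ≈ 0.006334 cm
ground = pixel_cm * 25000 / 100 = 2.54 * 25000 / (401 * 100) = 63500 / 40100 ≈ 1.58 m

1.58 m


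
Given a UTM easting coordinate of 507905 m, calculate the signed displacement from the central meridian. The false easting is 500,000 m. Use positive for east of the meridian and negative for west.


displacement = 507905 - 500000 = 7905 m

7905 m


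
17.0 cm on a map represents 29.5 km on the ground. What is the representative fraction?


ground = 29.5 km = 2950000 cm; RF denominator = ground / map = 2950000 / 17.0 ≈ 173529; RF = 1:173529

1:173529


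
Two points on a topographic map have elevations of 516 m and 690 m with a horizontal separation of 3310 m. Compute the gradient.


gradient = (690 - 516) / 3310 = 174 / 3310 = 0.0526

0.0526


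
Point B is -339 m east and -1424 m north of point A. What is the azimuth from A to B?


az = atan2(-339, -1424) = -166.6 deg
adjusted to 0-360: 193.4 degrees

193.4 degrees


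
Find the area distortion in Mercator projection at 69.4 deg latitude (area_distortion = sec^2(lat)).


area_distortion = 1/cos^2(69.4) = 8.078

8.078


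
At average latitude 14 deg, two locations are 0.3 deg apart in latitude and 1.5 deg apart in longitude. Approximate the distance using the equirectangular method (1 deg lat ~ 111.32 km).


dlat_km = 0.3 * 111.32 = 33.396
dlon_km = 1.5 * 111.32 * cos(14) ≈ 162.02
dist = sqrt(33.396^2 + 162.02^2) ≈ 165.4 km

165.4 km


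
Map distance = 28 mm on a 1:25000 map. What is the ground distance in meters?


ground = 28 mm * 25000 / 1000 = 700.0 m

700.0 m
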